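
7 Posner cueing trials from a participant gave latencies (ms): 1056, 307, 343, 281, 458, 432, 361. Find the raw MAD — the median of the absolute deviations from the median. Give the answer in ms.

Sorted: 281, 307, 343, 361, 432, 458, 1056 → median = 361
|x − 361|: 695, 54, 18, 80, 97, 71, 0
Sorted deviations: 0, 18, 54, 71, 80, 97, 695 → MAD = 71

71 ms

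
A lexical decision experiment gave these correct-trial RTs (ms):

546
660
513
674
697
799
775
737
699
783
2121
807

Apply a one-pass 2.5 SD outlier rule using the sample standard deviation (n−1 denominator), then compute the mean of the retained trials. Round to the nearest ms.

n = 12, ΣRT = 9811, M = 817.583
Σ(x−M)² = 1949434.92; s = √(1949434.92/11) = 420.977
Cutoffs: 817.583 ± 2.5·420.977 → [-234.9, 1870.0]
Outside: 2121 → excluded.
Retained (n=11): Σ = 7690, mean = 7690/11 = 699.091

699 ms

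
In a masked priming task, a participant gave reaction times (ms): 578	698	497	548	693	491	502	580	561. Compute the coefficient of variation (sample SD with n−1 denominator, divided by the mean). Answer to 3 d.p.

n = 9, Σ = 5148, M = 572.0000
Σ(x−M)² = 48400.000; s = √(48400.000/8) = 77.7817
CV = 77.7817 / 572.0000 = 0.13598

0.136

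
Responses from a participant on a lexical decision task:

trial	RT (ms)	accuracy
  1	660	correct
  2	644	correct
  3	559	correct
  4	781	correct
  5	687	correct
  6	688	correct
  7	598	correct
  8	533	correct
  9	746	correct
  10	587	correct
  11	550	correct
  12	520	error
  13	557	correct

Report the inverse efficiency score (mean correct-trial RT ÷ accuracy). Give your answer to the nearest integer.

Correct trials (n=12): 660, 644, 559, 781, 687, 688, 598, 533, 746, 587, 550, 557
Mean correct RT = 7590/12 = 632.5000 ms
Proportion correct = 12/13
IES = 632.5000 / (12/13) = 685.208 ms

685 ms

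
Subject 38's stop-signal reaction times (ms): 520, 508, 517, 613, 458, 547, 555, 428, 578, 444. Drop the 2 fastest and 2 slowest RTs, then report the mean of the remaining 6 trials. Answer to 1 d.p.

Sorted: 428, 444, 458, 508, 517, 520, 547, 555, 578, 613
Drop lowest 2 (428, 444) and highest 2 (578, 613)
Remaining (n=6): Σ = 3105, mean = 3105/6 = 517.500

517.5 ms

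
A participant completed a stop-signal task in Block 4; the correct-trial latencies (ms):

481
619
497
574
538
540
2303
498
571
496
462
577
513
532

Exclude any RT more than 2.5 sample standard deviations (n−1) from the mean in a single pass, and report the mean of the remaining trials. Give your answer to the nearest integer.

531 ms

n = 14, ΣRT = 9201, M = 657.214
Σ(x−M)² = 2941458.36; s = √(2941458.36/13) = 475.674
Cutoffs: 657.214 ± 2.5·475.674 → [-532.0, 1846.4]
Outside: 2303 → excluded.
Retained (n=13): Σ = 6898, mean = 6898/13 = 530.615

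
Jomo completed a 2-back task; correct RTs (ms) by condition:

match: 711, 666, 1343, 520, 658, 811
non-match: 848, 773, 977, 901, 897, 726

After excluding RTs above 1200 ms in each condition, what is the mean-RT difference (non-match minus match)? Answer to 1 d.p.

match: exclude 1343
M(match) = 3366/5 = 673.200
M(non-match) = 5122/6 = 853.667
Difference = 853.667 − 673.200 = 180.467 ms

180.5 ms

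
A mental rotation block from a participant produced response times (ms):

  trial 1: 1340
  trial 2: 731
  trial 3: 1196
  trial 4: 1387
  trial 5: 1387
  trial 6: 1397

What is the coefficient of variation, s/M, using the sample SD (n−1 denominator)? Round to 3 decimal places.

0.210

n = 6, Σ = 7438, M = 1239.6667
Σ(x−M)² = 338883.333; s = √(338883.333/5) = 260.3395
CV = 260.3395 / 1239.6667 = 0.21001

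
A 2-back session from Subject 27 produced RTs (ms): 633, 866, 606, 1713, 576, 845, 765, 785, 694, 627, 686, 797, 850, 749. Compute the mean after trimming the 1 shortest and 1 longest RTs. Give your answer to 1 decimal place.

Sorted: 576, 606, 627, 633, 686, 694, 749, 765, 785, 797, 845, 850, 866, 1713
Drop lowest 1 (576) and highest 1 (1713)
Remaining (n=12): Σ = 8903, mean = 8903/12 = 741.917

741.9 ms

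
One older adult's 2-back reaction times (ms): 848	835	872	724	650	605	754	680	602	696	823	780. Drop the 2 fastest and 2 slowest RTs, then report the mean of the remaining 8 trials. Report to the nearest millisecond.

743 ms

Sorted: 602, 605, 650, 680, 696, 724, 754, 780, 823, 835, 848, 872
Drop lowest 2 (602, 605) and highest 2 (848, 872)
Remaining (n=8): Σ = 5942, mean = 5942/8 = 742.750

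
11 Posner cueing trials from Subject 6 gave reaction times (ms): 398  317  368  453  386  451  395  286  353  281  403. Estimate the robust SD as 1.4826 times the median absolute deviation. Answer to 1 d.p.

Sorted: 281, 286, 317, 353, 368, 386, 395, 398, 403, 451, 453 → median = 386
|x − 386| sorted: 0, 9, 12, 17, 18, 33, 65, 67, 69, 100, 105 → MAD = 33
Robust SD ≈ 1.4826 × 33 = 48.926

48.9 ms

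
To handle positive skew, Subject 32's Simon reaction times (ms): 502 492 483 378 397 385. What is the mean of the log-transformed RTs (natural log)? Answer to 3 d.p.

ln(RT): 6.2186, 6.1985, 6.1800, 5.9349, 5.9839, 5.9532
Σ ln(RT) = 36.4692
Mean = 36.4692/6 = 6.07819

6.078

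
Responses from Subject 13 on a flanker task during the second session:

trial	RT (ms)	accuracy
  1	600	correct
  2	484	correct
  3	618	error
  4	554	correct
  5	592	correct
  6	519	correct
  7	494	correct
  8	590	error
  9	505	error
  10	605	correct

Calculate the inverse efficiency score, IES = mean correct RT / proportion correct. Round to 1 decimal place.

785.3 ms

Correct trials (n=7): 600, 484, 554, 592, 519, 494, 605
Mean correct RT = 3848/7 = 549.7143 ms
Proportion correct = 7/10
IES = 549.7143 / (7/10) = 785.306 ms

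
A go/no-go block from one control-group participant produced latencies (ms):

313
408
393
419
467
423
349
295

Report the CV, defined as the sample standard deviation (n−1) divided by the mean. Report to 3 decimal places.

n = 8, Σ = 3067, M = 383.3750
Σ(x−M)² = 24475.875; s = √(24475.875/7) = 59.1317
CV = 59.1317 / 383.3750 = 0.15424

0.154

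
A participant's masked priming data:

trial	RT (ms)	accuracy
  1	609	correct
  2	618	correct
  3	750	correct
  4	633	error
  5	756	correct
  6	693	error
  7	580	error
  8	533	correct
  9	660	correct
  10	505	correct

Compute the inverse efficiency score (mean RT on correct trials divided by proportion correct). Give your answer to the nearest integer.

904 ms

Correct trials (n=7): 609, 618, 750, 756, 533, 660, 505
Mean correct RT = 4431/7 = 633.0000 ms
Proportion correct = 7/10
IES = 633.0000 / (7/10) = 904.286 ms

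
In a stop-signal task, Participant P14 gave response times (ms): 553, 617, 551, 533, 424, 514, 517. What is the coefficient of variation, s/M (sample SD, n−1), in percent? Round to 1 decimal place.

11.0%

n = 7, Σ = 3709, M = 529.8571
Σ(x−M)² = 20208.857; s = √(20208.857/6) = 58.0357
CV = 58.0357 / 529.8571 = 0.10953 = 10.953%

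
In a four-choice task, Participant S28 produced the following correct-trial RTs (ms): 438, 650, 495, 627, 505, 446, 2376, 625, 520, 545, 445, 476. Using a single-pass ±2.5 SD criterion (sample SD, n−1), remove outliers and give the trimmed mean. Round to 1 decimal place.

n = 12, ΣRT = 8148, M = 679.000
Σ(x−M)² = 3201974.00; s = √(3201974.00/11) = 539.526
Cutoffs: 679.000 ± 2.5·539.526 → [-669.8, 2027.8]
Outside: 2376 → excluded.
Retained (n=11): Σ = 5772, mean = 5772/11 = 524.727

524.7 ms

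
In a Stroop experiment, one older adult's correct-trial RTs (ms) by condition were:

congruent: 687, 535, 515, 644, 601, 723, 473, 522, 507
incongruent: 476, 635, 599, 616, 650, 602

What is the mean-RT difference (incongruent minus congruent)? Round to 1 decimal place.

17.8 ms

M(congruent) = 5207/9 = 578.556
M(incongruent) = 3578/6 = 596.333
Difference = 596.333 − 578.556 = 17.778 ms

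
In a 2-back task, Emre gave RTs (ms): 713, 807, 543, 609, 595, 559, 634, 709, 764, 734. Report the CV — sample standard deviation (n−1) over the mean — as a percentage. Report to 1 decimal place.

13.6%

n = 10, Σ = 6667, M = 666.7000
Σ(x−M)² = 74054.100; s = √(74054.100/9) = 90.7096
CV = 90.7096 / 666.7000 = 0.13606 = 13.606%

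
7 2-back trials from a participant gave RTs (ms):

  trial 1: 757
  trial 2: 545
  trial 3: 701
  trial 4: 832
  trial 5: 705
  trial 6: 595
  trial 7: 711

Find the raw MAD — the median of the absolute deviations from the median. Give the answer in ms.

52 ms

Sorted: 545, 595, 701, 705, 711, 757, 832 → median = 705
|x − 705|: 52, 160, 4, 127, 0, 110, 6
Sorted deviations: 0, 4, 6, 52, 110, 127, 160 → MAD = 52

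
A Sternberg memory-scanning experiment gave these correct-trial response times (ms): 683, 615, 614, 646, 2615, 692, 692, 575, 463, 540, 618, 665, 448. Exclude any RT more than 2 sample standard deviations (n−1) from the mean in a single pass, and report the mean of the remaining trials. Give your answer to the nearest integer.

n = 13, ΣRT = 9866, M = 758.923
Σ(x−M)² = 3808890.92; s = √(3808890.92/12) = 563.389
Cutoffs: 758.923 ± 2·563.389 → [-367.9, 1885.7]
Outside: 2615 → excluded.
Retained (n=12): Σ = 7251, mean = 7251/12 = 604.250

604 ms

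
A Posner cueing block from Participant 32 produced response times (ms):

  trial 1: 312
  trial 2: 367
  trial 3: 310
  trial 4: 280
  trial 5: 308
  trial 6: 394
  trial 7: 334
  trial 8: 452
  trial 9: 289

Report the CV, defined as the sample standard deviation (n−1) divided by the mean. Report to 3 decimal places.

0.166

n = 9, Σ = 3046, M = 338.4444
Σ(x−M)² = 25112.222; s = √(25112.222/8) = 56.0270
CV = 56.0270 / 338.4444 = 0.16554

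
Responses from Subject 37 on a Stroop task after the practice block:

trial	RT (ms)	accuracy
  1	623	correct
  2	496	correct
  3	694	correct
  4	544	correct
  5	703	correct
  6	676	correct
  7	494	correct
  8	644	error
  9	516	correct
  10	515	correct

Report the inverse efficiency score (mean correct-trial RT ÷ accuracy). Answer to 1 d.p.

Correct trials (n=9): 623, 496, 694, 544, 703, 676, 494, 516, 515
Mean correct RT = 5261/9 = 584.5556 ms
Proportion correct = 9/10
IES = 584.5556 / (9/10) = 649.506 ms

649.5 ms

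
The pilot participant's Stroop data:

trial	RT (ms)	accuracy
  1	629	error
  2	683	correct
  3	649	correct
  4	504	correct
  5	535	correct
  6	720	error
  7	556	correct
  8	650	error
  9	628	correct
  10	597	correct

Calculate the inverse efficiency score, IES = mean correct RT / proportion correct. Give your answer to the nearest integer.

Correct trials (n=7): 683, 649, 504, 535, 556, 628, 597
Mean correct RT = 4152/7 = 593.1429 ms
Proportion correct = 7/10
IES = 593.1429 / (7/10) = 847.347 ms

847 ms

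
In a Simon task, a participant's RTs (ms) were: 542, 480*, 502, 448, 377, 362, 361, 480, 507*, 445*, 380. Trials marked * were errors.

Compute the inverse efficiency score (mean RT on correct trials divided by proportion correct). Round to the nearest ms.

Correct trials (n=8): 542, 502, 448, 377, 362, 361, 480, 380
Mean correct RT = 3452/8 = 431.5000 ms
Proportion correct = 8/11
IES = 431.5000 / (8/11) = 593.312 ms

593 ms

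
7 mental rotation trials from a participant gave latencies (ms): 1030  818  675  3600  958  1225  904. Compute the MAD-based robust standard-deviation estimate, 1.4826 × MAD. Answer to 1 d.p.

207.6 ms

Sorted: 675, 818, 904, 958, 1030, 1225, 3600 → median = 958
|x − 958| sorted: 0, 54, 72, 140, 267, 283, 2642 → MAD = 140
Robust SD ≈ 1.4826 × 140 = 207.564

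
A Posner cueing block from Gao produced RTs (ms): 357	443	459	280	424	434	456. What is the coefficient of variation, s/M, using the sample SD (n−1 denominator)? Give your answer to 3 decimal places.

0.162

n = 7, Σ = 2853, M = 407.5714
Σ(x−M)² = 26045.714; s = √(26045.714/6) = 65.8859
CV = 65.8859 / 407.5714 = 0.16165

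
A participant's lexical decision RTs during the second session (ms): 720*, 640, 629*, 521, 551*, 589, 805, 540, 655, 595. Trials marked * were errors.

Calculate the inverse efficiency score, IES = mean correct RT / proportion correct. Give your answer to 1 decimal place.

886.7 ms

Correct trials (n=7): 640, 521, 589, 805, 540, 655, 595
Mean correct RT = 4345/7 = 620.7143 ms
Proportion correct = 7/10
IES = 620.7143 / (7/10) = 886.735 ms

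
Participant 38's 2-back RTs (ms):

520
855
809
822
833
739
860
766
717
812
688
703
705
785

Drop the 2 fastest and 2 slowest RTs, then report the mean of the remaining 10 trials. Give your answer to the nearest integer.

769 ms

Sorted: 520, 688, 703, 705, 717, 739, 766, 785, 809, 812, 822, 833, 855, 860
Drop lowest 2 (520, 688) and highest 2 (855, 860)
Remaining (n=10): Σ = 7691, mean = 7691/10 = 769.100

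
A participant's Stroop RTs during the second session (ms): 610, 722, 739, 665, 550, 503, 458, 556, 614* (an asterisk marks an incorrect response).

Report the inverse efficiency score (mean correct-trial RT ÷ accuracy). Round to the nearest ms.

675 ms

Correct trials (n=8): 610, 722, 739, 665, 550, 503, 458, 556
Mean correct RT = 4803/8 = 600.3750 ms
Proportion correct = 8/9
IES = 600.3750 / (8/9) = 675.422 ms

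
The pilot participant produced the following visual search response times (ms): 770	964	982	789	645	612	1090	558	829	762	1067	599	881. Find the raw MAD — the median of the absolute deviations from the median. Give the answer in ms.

Sorted: 558, 599, 612, 645, 762, 770, 789, 829, 881, 964, 982, 1067, 1090 → median = 789
|x − 789|: 19, 175, 193, 0, 144, 177, 301, 231, 40, 27, 278, 190, 92
Sorted deviations: 0, 19, 27, 40, 92, 144, 175, 177, 190, 193, 231, 278, 301 → MAD = 175

175 ms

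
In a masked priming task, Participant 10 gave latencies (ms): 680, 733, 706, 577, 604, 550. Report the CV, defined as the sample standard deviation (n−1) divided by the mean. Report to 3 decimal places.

0.117

n = 6, Σ = 3850, M = 641.6667
Σ(x−M)² = 27953.333; s = √(27953.333/5) = 74.7708
CV = 74.7708 / 641.6667 = 0.11653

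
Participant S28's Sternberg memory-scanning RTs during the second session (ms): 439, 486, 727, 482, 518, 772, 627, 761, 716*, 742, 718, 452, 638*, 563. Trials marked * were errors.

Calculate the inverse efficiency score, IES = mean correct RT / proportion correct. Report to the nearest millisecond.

708 ms

Correct trials (n=12): 439, 486, 727, 482, 518, 772, 627, 761, 742, 718, 452, 563
Mean correct RT = 7287/12 = 607.2500 ms
Proportion correct = 12/14
IES = 607.2500 / (12/14) = 708.458 ms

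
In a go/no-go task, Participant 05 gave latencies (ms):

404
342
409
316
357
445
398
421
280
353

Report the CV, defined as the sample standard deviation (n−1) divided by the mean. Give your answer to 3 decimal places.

n = 10, Σ = 3725, M = 372.5000
Σ(x−M)² = 23882.500; s = √(23882.500/9) = 51.5132
CV = 51.5132 / 372.5000 = 0.13829

0.138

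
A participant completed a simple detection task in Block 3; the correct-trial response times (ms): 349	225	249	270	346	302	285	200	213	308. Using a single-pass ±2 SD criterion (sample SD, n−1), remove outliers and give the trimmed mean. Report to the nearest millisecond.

275 ms

n = 10, ΣRT = 2747, M = 274.700
Σ(x−M)² = 25104.10; s = √(25104.10/9) = 52.814
Cutoffs: 274.700 ± 2·52.814 → [169.1, 380.3]
No RTs fall outside the cutoffs; all 10 retained. Mean = 2747/10 = 274.700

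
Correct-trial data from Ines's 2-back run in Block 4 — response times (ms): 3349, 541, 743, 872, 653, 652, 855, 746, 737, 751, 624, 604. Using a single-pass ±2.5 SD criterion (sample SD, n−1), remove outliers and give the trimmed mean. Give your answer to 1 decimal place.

n = 12, ΣRT = 11127, M = 927.250
Σ(x−M)² = 6503820.25; s = √(6503820.25/11) = 768.932
Cutoffs: 927.250 ± 2.5·768.932 → [-995.1, 2849.6]
Outside: 3349 → excluded.
Retained (n=11): Σ = 7778, mean = 7778/11 = 707.091

707.1 ms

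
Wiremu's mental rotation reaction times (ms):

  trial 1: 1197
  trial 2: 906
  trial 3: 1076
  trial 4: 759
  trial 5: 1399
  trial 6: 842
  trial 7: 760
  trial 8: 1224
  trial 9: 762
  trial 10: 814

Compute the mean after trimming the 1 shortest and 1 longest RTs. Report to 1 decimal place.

947.6 ms

Sorted: 759, 760, 762, 814, 842, 906, 1076, 1197, 1224, 1399
Drop lowest 1 (759) and highest 1 (1399)
Remaining (n=8): Σ = 7581, mean = 7581/8 = 947.625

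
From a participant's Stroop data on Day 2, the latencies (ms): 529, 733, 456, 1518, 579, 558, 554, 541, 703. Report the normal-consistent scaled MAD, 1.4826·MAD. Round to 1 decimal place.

Sorted: 456, 529, 541, 554, 558, 579, 703, 733, 1518 → median = 558
|x − 558| sorted: 0, 4, 17, 21, 29, 102, 145, 175, 960 → MAD = 29
Robust SD ≈ 1.4826 × 29 = 42.995

43.0 ms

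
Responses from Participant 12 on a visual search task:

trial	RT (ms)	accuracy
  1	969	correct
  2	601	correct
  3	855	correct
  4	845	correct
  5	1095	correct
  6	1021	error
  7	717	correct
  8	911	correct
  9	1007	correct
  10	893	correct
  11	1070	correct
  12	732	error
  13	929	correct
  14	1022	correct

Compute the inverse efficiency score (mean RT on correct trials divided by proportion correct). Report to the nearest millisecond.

1061 ms

Correct trials (n=12): 969, 601, 855, 845, 1095, 717, 911, 1007, 893, 1070, 929, 1022
Mean correct RT = 10914/12 = 909.5000 ms
Proportion correct = 12/14
IES = 909.5000 / (12/14) = 1061.083 ms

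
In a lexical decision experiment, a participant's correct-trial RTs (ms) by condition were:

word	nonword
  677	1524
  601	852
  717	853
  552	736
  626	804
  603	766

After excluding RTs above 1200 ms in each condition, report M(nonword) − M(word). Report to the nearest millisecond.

nonword: exclude 1524
M(word) = 3776/6 = 629.333
M(nonword) = 4011/5 = 802.200
Difference = 802.200 − 629.333 = 172.867 ms

173 ms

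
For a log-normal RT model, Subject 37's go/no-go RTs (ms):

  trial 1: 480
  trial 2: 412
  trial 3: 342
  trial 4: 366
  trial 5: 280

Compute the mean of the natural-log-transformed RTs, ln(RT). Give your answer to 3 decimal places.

ln(RT): 6.1738, 6.0210, 5.8348, 5.9026, 5.6348
Σ ln(RT) = 29.5670
Mean = 29.5670/5 = 5.91341

5.913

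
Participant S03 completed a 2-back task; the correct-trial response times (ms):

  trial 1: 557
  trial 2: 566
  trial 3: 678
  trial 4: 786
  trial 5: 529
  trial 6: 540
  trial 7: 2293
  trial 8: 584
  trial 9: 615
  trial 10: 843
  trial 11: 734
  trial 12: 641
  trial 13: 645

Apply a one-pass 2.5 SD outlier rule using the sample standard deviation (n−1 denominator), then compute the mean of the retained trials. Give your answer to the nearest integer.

n = 13, ΣRT = 10011, M = 770.077
Σ(x−M)² = 2623726.92; s = √(2623726.92/12) = 467.594
Cutoffs: 770.077 ± 2.5·467.594 → [-398.9, 1939.1]
Outside: 2293 → excluded.
Retained (n=12): Σ = 7718, mean = 7718/12 = 643.167

643 ms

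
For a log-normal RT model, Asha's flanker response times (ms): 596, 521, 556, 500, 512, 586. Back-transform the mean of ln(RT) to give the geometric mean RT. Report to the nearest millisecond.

544 ms

ln(RT): 6.3902, 6.2558, 6.3208, 6.2146, 6.2383, 6.3733
Mean ln(RT) = 37.7930/6 = 6.29884
Geometric mean = exp(6.29884) = 543.94 ms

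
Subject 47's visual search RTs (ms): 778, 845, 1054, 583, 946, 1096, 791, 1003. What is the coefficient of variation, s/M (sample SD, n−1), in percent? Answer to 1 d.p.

19.2%

n = 8, Σ = 7096, M = 887.0000
Σ(x−M)² = 203784.000; s = √(203784.000/7) = 170.6224
CV = 170.6224 / 887.0000 = 0.19236 = 19.236%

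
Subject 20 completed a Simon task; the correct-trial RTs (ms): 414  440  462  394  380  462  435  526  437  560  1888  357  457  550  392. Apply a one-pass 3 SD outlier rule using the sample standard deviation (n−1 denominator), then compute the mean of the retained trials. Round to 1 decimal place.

447.6 ms

n = 15, ΣRT = 8154, M = 543.600
Σ(x−M)² = 1986481.60; s = √(1986481.60/14) = 376.685
Cutoffs: 543.600 ± 3·376.685 → [-586.5, 1673.7]
Outside: 1888 → excluded.
Retained (n=14): Σ = 6266, mean = 6266/14 = 447.571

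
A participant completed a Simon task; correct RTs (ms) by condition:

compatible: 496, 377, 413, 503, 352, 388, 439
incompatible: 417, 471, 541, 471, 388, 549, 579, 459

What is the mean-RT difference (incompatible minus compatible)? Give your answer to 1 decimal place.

60.4 ms

M(compatible) = 2968/7 = 424.000
M(incompatible) = 3875/8 = 484.375
Difference = 484.375 − 424.000 = 60.375 ms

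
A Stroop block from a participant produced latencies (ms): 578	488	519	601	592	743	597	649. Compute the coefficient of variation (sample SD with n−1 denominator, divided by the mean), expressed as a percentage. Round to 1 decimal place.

13.1%

n = 8, Σ = 4767, M = 595.8750
Σ(x−M)² = 42376.875; s = √(42376.875/7) = 77.8064
CV = 77.8064 / 595.8750 = 0.13058 = 13.058%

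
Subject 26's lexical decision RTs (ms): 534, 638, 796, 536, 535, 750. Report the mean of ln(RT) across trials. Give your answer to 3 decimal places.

6.434

ln(RT): 6.2804, 6.4583, 6.6796, 6.2841, 6.2823, 6.6201
Σ ln(RT) = 38.6048
Mean = 38.6048/6 = 6.43413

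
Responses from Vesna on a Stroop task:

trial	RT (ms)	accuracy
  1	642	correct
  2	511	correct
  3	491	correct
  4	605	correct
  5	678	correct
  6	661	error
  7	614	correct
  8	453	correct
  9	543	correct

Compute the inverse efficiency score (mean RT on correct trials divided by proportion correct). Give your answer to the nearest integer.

Correct trials (n=8): 642, 511, 491, 605, 678, 614, 453, 543
Mean correct RT = 4537/8 = 567.1250 ms
Proportion correct = 8/9
IES = 567.1250 / (8/9) = 638.016 ms

638 ms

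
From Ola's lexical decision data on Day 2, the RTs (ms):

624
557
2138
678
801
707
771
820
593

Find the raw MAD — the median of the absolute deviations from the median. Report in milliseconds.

Sorted: 557, 593, 624, 678, 707, 771, 801, 820, 2138 → median = 707
|x − 707|: 83, 150, 1431, 29, 94, 0, 64, 113, 114
Sorted deviations: 0, 29, 64, 83, 94, 113, 114, 150, 1431 → MAD = 94

94 ms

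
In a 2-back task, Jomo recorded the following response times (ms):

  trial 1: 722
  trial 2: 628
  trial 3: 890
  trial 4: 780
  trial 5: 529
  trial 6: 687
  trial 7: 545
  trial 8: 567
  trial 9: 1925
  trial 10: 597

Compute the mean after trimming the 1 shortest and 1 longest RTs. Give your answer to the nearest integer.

Sorted: 529, 545, 567, 597, 628, 687, 722, 780, 890, 1925
Drop lowest 1 (529) and highest 1 (1925)
Remaining (n=8): Σ = 5416, mean = 5416/8 = 677.000

677 ms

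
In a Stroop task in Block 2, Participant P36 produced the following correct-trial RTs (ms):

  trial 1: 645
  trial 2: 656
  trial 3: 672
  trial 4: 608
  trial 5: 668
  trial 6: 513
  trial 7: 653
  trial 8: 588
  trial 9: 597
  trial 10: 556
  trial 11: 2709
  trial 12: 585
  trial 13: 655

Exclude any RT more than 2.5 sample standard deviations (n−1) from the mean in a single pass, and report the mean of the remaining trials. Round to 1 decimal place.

616.3 ms

n = 13, ΣRT = 10105, M = 777.308
Σ(x−M)² = 4069936.77; s = √(4069936.77/12) = 582.376
Cutoffs: 777.308 ± 2.5·582.376 → [-678.6, 2233.2]
Outside: 2709 → excluded.
Retained (n=12): Σ = 7396, mean = 7396/12 = 616.333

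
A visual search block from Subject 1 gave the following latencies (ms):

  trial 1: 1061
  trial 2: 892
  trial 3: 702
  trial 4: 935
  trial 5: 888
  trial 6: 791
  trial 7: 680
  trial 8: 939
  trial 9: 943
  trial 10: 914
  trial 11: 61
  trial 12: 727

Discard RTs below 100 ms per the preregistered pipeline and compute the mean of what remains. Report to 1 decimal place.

861.1 ms

Excluded: 61
Retained (n=11): Σ = 9472
Mean = 9472/11 = 861.0909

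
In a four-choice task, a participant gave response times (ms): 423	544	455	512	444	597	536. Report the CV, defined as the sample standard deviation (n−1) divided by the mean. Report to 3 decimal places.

0.126

n = 7, Σ = 3511, M = 501.5714
Σ(x−M)² = 23857.714; s = √(23857.714/6) = 63.0578
CV = 63.0578 / 501.5714 = 0.12572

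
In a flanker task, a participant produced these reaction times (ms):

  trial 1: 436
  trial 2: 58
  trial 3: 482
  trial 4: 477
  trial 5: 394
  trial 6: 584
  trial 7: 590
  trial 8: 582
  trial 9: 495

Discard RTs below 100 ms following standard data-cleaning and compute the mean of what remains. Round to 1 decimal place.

Excluded: 58
Retained (n=8): Σ = 4040
Mean = 4040/8 = 505.0000

505.0 ms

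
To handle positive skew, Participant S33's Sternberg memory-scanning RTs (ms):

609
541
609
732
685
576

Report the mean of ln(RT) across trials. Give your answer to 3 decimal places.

ln(RT): 6.4118, 6.2934, 6.4118, 6.5958, 6.5294, 6.3561
Σ ln(RT) = 38.5984
Mean = 38.5984/6 = 6.43306

6.433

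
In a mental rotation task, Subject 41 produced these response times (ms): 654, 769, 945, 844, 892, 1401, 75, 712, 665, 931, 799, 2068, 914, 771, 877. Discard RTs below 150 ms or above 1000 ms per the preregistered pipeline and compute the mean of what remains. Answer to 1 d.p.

Excluded: 75, 1401, 2068
Retained (n=12): Σ = 9773
Mean = 9773/12 = 814.4167

814.4 ms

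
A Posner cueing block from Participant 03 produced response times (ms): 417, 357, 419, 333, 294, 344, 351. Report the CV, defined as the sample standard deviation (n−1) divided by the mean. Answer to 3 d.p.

n = 7, Σ = 2515, M = 359.2857
Σ(x−M)² = 12157.429; s = √(12157.429/6) = 45.0138
CV = 45.0138 / 359.2857 = 0.12529

0.125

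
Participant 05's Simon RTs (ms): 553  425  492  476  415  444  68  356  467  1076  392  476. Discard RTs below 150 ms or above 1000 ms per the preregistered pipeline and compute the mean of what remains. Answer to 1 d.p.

Excluded: 68, 1076
Retained (n=10): Σ = 4496
Mean = 4496/10 = 449.6000

449.6 ms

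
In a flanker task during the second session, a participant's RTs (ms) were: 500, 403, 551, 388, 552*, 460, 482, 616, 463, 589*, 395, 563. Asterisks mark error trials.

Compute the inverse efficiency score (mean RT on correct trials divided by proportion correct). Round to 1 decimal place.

Correct trials (n=10): 500, 403, 551, 388, 460, 482, 616, 463, 395, 563
Mean correct RT = 4821/10 = 482.1000 ms
Proportion correct = 10/12
IES = 482.1000 / (10/12) = 578.520 ms

578.5 ms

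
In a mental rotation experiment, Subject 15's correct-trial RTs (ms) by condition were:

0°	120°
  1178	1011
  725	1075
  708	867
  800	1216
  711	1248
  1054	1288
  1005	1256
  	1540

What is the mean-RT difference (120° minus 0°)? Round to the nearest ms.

M(0°) = 6181/7 = 883.000
M(120°) = 9501/8 = 1187.625
Difference = 1187.625 − 883.000 = 304.625 ms

305 ms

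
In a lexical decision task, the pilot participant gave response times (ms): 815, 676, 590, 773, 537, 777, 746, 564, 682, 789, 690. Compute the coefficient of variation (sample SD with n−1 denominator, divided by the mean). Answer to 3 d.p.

0.138

n = 11, Σ = 7639, M = 694.4545
Σ(x−M)² = 92346.727; s = √(92346.727/10) = 96.0972
CV = 96.0972 / 694.4545 = 0.13838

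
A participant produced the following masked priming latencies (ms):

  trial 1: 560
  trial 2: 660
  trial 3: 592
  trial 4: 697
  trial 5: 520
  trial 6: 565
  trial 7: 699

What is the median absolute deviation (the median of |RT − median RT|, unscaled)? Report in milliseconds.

Sorted: 520, 560, 565, 592, 660, 697, 699 → median = 592
|x − 592|: 32, 68, 0, 105, 72, 27, 107
Sorted deviations: 0, 27, 32, 68, 72, 105, 107 → MAD = 68

68 ms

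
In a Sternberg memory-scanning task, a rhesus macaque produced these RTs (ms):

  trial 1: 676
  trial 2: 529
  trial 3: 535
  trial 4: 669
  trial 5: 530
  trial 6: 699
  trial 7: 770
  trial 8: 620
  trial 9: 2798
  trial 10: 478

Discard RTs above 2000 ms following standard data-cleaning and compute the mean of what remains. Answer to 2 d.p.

Excluded: 2798
Retained (n=9): Σ = 5506
Mean = 5506/9 = 611.7778

611.78 ms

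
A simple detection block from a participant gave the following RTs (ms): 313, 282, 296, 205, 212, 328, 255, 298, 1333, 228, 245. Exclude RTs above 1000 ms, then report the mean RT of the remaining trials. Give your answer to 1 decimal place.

Excluded: 1333
Retained (n=10): Σ = 2662
Mean = 2662/10 = 266.2000

266.2 ms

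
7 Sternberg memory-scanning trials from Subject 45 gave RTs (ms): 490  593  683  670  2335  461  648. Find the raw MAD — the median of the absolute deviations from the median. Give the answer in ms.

Sorted: 461, 490, 593, 648, 670, 683, 2335 → median = 648
|x − 648|: 158, 55, 35, 22, 1687, 187, 0
Sorted deviations: 0, 22, 35, 55, 158, 187, 1687 → MAD = 55

55 ms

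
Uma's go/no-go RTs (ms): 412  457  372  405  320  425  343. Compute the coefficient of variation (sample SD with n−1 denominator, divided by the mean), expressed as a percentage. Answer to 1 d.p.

12.3%

n = 7, Σ = 2734, M = 390.5714
Σ(x−M)² = 13853.714; s = √(13853.714/6) = 48.0516
CV = 48.0516 / 390.5714 = 0.12303 = 12.303%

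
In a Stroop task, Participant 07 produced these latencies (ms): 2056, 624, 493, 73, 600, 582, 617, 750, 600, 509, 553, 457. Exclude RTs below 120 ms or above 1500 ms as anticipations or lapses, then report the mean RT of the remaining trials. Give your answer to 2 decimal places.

578.50 ms

Excluded: 73, 2056
Retained (n=10): Σ = 5785
Mean = 5785/10 = 578.5000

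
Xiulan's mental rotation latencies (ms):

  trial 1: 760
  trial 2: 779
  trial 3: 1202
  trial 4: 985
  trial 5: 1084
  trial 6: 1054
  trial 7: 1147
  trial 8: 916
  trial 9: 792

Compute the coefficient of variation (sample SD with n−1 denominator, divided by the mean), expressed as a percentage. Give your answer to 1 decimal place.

17.1%

n = 9, Σ = 8719, M = 968.7778
Σ(x−M)² = 220597.556; s = √(220597.556/8) = 166.0563
CV = 166.0563 / 968.7778 = 0.17141 = 17.141%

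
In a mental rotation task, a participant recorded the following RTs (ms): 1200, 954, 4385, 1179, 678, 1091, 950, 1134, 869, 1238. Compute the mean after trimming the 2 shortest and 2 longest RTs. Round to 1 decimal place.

1084.7 ms

Sorted: 678, 869, 950, 954, 1091, 1134, 1179, 1200, 1238, 4385
Drop lowest 2 (678, 869) and highest 2 (1238, 4385)
Remaining (n=6): Σ = 6508, mean = 6508/6 = 1084.667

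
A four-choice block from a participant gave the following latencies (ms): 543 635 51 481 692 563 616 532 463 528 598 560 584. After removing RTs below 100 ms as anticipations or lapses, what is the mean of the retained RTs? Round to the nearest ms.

566 ms

Excluded: 51
Retained (n=12): Σ = 6795
Mean = 6795/12 = 566.2500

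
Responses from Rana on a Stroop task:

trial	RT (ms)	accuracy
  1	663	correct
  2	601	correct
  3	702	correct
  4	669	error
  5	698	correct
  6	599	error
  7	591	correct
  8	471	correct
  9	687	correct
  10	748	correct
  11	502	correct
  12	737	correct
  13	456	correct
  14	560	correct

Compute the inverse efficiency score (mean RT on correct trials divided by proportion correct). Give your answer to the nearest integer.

Correct trials (n=12): 663, 601, 702, 698, 591, 471, 687, 748, 502, 737, 456, 560
Mean correct RT = 7416/12 = 618.0000 ms
Proportion correct = 12/14
IES = 618.0000 / (12/14) = 721.000 ms

721 ms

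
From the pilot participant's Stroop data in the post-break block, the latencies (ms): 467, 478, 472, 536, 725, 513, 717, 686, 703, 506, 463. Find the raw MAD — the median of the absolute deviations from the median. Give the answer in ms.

Sorted: 463, 467, 472, 478, 506, 513, 536, 686, 703, 717, 725 → median = 513
|x − 513|: 46, 35, 41, 23, 212, 0, 204, 173, 190, 7, 50
Sorted deviations: 0, 7, 23, 35, 41, 46, 50, 173, 190, 204, 212 → MAD = 46

46 ms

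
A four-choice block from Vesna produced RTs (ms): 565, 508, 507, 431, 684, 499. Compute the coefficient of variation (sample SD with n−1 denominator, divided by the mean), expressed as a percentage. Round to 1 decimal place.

n = 6, Σ = 3194, M = 532.3333
Σ(x−M)² = 36683.333; s = √(36683.333/5) = 85.6543
CV = 85.6543 / 532.3333 = 0.16090 = 16.090%

16.1%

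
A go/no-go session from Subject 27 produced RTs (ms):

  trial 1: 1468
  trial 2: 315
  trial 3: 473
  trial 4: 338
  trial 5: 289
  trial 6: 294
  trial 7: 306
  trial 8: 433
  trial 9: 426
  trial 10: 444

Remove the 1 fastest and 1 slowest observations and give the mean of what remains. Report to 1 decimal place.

Sorted: 289, 294, 306, 315, 338, 426, 433, 444, 473, 1468
Drop lowest 1 (289) and highest 1 (1468)
Remaining (n=8): Σ = 3029, mean = 3029/8 = 378.625

378.6 ms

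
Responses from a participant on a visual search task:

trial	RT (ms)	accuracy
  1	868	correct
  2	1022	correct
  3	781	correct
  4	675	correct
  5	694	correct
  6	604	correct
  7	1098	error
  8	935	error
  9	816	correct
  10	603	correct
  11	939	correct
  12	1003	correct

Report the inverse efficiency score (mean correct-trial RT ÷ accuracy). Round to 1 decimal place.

Correct trials (n=10): 868, 1022, 781, 675, 694, 604, 816, 603, 939, 1003
Mean correct RT = 8005/10 = 800.5000 ms
Proportion correct = 10/12
IES = 800.5000 / (10/12) = 960.600 ms

960.6 ms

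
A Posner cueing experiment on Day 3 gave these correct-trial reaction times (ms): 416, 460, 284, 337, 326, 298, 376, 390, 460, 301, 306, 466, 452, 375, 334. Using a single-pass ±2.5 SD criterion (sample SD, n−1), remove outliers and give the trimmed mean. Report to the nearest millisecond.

n = 15, ΣRT = 5581, M = 372.067
Σ(x−M)² = 60410.93; s = √(60410.93/14) = 65.689
Cutoffs: 372.067 ± 2.5·65.689 → [207.8, 536.3]
No RTs fall outside the cutoffs; all 15 retained. Mean = 5581/15 = 372.067

372 ms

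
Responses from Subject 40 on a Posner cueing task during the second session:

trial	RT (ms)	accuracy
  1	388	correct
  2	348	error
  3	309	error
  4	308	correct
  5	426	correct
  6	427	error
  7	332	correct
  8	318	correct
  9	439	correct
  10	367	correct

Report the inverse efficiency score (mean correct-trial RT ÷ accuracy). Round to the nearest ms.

526 ms

Correct trials (n=7): 388, 308, 426, 332, 318, 439, 367
Mean correct RT = 2578/7 = 368.2857 ms
Proportion correct = 7/10
IES = 368.2857 / (7/10) = 526.122 ms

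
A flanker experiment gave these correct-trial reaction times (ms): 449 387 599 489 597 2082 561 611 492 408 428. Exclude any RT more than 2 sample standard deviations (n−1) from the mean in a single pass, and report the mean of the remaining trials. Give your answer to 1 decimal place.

502.1 ms

n = 11, ΣRT = 7103, M = 645.727
Σ(x−M)² = 2333578.18; s = √(2333578.18/10) = 483.071
Cutoffs: 645.727 ± 2·483.071 → [-320.4, 1611.9]
Outside: 2082 → excluded.
Retained (n=10): Σ = 5021, mean = 5021/10 = 502.100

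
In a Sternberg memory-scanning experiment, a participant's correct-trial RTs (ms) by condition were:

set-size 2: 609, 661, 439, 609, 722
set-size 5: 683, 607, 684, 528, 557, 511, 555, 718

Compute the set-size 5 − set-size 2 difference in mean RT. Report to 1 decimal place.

-2.6 ms

M(set-size 2) = 3040/5 = 608.000
M(set-size 5) = 4843/8 = 605.375
Difference = 605.375 − 608.000 = -2.625 ms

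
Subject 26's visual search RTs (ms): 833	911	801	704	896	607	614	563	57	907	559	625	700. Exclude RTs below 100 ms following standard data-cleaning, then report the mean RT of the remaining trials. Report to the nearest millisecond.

Excluded: 57
Retained (n=12): Σ = 8720
Mean = 8720/12 = 726.6667

727 ms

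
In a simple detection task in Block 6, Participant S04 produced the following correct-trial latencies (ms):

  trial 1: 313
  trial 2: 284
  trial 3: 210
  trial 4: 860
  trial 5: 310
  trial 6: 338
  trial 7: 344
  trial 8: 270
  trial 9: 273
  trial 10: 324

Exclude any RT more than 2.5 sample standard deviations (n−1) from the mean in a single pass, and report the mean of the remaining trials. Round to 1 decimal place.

n = 10, ΣRT = 3526, M = 352.600
Σ(x−M)² = 300142.40; s = √(300142.40/9) = 182.618
Cutoffs: 352.600 ± 2.5·182.618 → [-103.9, 809.1]
Outside: 860 → excluded.
Retained (n=9): Σ = 2666, mean = 2666/9 = 296.222

296.2 ms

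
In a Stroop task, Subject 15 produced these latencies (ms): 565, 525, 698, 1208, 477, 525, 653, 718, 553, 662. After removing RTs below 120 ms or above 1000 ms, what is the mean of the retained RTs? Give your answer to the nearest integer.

597 ms

Excluded: 1208
Retained (n=9): Σ = 5376
Mean = 5376/9 = 597.3333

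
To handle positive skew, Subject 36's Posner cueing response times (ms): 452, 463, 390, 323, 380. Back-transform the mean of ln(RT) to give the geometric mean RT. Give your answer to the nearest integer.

ln(RT): 6.1137, 6.1377, 5.9661, 5.7777, 5.9402
Mean ln(RT) = 29.9354/5 = 5.98708
Geometric mean = exp(5.98708) = 398.25 ms

398 ms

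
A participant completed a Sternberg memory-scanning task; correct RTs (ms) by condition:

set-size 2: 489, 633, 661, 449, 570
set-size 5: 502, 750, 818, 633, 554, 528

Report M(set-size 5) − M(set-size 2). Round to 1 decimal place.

70.4 ms

M(set-size 2) = 2802/5 = 560.400
M(set-size 5) = 3785/6 = 630.833
Difference = 630.833 − 560.400 = 70.433 ms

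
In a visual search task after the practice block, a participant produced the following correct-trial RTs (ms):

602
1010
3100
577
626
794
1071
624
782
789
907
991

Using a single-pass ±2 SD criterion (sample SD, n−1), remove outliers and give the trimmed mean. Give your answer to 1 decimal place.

n = 12, ΣRT = 11873, M = 989.417
Σ(x−M)² = 5175592.92; s = √(5175592.92/11) = 685.936
Cutoffs: 989.417 ± 2·685.936 → [-382.5, 2361.3]
Outside: 3100 → excluded.
Retained (n=11): Σ = 8773, mean = 8773/11 = 797.545

797.5 ms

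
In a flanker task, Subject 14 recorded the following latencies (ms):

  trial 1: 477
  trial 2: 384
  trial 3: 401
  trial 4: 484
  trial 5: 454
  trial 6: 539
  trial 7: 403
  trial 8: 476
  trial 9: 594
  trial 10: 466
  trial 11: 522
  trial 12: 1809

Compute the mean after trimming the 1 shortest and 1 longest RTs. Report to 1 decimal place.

481.6 ms

Sorted: 384, 401, 403, 454, 466, 476, 477, 484, 522, 539, 594, 1809
Drop lowest 1 (384) and highest 1 (1809)
Remaining (n=10): Σ = 4816, mean = 4816/10 = 481.600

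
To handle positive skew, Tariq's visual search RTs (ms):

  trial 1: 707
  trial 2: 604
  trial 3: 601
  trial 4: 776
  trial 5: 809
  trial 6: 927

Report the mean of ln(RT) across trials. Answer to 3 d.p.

ln(RT): 6.5610, 6.4036, 6.3986, 6.6542, 6.6958, 6.8320
Σ ln(RT) = 39.5451
Mean = 39.5451/6 = 6.59085

6.591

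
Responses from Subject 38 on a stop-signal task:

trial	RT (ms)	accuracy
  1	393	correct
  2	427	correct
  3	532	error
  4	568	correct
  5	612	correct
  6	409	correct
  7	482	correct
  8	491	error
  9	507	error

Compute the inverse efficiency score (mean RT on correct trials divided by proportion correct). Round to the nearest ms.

Correct trials (n=6): 393, 427, 568, 612, 409, 482
Mean correct RT = 2891/6 = 481.8333 ms
Proportion correct = 6/9
IES = 481.8333 / (6/9) = 722.750 ms

723 ms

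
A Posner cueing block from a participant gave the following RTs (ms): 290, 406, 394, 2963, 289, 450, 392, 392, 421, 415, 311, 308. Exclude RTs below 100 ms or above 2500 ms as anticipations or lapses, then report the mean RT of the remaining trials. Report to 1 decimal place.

Excluded: 2963
Retained (n=11): Σ = 4068
Mean = 4068/11 = 369.8182

369.8 ms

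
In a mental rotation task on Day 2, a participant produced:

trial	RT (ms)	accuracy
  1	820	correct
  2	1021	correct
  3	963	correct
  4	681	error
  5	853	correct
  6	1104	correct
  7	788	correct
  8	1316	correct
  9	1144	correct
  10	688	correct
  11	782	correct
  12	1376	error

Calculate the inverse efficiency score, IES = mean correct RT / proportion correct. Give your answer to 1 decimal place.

Correct trials (n=10): 820, 1021, 963, 853, 1104, 788, 1316, 1144, 688, 782
Mean correct RT = 9479/10 = 947.9000 ms
Proportion correct = 10/12
IES = 947.9000 / (10/12) = 1137.480 ms

1137.5 ms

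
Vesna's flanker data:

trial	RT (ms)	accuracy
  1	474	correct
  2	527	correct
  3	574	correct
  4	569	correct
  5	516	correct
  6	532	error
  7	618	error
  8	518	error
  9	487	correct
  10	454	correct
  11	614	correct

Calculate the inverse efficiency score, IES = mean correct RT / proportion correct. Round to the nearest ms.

Correct trials (n=8): 474, 527, 574, 569, 516, 487, 454, 614
Mean correct RT = 4215/8 = 526.8750 ms
Proportion correct = 8/11
IES = 526.8750 / (8/11) = 724.453 ms

724 ms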